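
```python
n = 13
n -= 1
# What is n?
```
Trace:
  n=13
  n=12

Final answer: 12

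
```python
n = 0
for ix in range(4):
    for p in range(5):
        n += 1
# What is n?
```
Trace:
  n=0
  n=1, ix=0, p=0
  n=2, ix=0, p=1
  n=3, ix=0, p=2
  n=4, ix=0, p=3
  n=5, ix=0, p=4
  n=6, ix=1, p=0
  n=7, ix=1, p=1
  n=8, ix=1, p=2
  n=9, ix=1, p=3
  n=10, ix=1, p=4
  n=11, ix=2, p=0
  n=12, ix=2, p=1
  n=13, ix=2, p=2
  n=14, ix=2, p=3
  n=15, ix=2, p=4
  n=16, ix=3, p=0
  n=17, ix=3, p=1
  n=18, ix=3, p=2
  n=19, ix=3, p=3
  n=20, ix=3, p=4

Final answer: 20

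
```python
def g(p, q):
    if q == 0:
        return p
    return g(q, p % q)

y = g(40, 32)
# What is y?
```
Call trace:
g(p=40, q=32)
  g(p=32, q=8)
    g(p=8, q=0)
    -> return 8
  -> return 8
-> return 8

Final answer: 8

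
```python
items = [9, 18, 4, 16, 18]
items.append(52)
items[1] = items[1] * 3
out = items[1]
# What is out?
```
Trace:
  items=[9, 18, 4, 16, 18]
  items=[9, 18, 4, 16, 18, 52]
  items=[9, 54, 4, 16, 18, 52]
  items=[9, 54, 4, 16, 18, 52], out=54

Final answer: 54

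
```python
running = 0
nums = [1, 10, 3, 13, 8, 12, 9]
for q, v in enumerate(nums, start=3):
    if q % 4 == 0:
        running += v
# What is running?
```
Trace:
  running=0
  running=0, q=3, v=1
  running=10, q=4, v=10
  running=10, q=5, v=3
  running=10, q=6, v=13
  running=10, q=7, v=8
  running=22, q=8, v=12
  running=22, q=9, v=9

Final answer: 22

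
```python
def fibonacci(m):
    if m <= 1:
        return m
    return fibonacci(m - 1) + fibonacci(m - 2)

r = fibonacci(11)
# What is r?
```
Call trace (a repeated sub-call is expanded the first time; later identical calls just restate its return value):
fibonacci(m=11)
  fibonacci(m=10)
    fibonacci(m=9)
      fibonacci(m=8)
        fibonacci(m=7)
          fibonacci(m=6)
            fibonacci(m=5)
              fibonacci(m=4)
                fibonacci(m=3)
                  fibonacci(m=2)
                    fibonacci(m=1)
                    -> return 1
                    fibonacci(m=0)
                    -> return 0
                  -> return 1
                  fibonacci(m=1)
                  -> return 1
                -> return 2
                fibonacci(m=2) -> return 1  (same call as traced above)
              -> return 3
              fibonacci(m=3) -> return 2  (same call as traced above)
            -> return 5
            fibonacci(m=4) -> return 3  (same call as traced above)
          -> return 8
          fibonacci(m=5) -> return 5  (same call as traced above)
        -> return 13
        fibonacci(m=6) -> return 8  (same call as traced above)
      -> return 21
      fibonacci(m=7) -> return 13  (same call as traced above)
    -> return 34
    fibonacci(m=8) -> return 21  (same call as traced above)
  -> return 55
  fibonacci(m=9) -> return 34  (same call as traced above)
-> return 89

Final answer: 89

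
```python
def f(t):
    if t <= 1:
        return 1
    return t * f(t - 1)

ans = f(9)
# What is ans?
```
Call trace:
f(t=9)
  f(t=8)
    f(t=7)
      f(t=6)
        f(t=5)
          f(t=4)
            f(t=3)
              f(t=2)
                f(t=1)
                -> return 1
              -> return 2
            -> return 6
          -> return 24
        -> return 120
      -> return 720
    -> return 5040
  -> return 40320
-> return 362880

Final answer: 362880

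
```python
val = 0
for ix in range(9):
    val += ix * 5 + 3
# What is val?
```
Trace:
  val=0
  val=3, ix=0
  val=11, ix=1
  val=24, ix=2
  val=42, ix=3
  val=65, ix=4
  val=93, ix=5
  val=126, ix=6
  val=164, ix=7
  val=207, ix=8

Final answer: 207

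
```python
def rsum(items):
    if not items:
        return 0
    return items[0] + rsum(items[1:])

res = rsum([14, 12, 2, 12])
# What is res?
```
Call trace:
rsum(items=[14, 12, 2, 12])
  rsum(items=[12, 2, 12])
    rsum(items=[2, 12])
      rsum(items=[12])
        rsum(items=[])
        -> return 0
      -> return 12
    -> return 14
  -> return 26
-> return 40

Final answer: 40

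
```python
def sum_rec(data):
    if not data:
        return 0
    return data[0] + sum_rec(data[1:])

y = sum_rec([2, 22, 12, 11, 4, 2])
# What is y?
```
Call trace:
sum_rec(data=[2, 22, 12, 11, 4, 2])
  sum_rec(data=[22, 12, 11, 4, 2])
    sum_rec(data=[12, 11, 4, 2])
      sum_rec(data=[11, 4, 2])
        sum_rec(data=[4, 2])
          sum_rec(data=[2])
            sum_rec(data=[])
            -> return 0
          -> return 2
        -> return 6
      -> return 17
    -> return 29
  -> return 51
-> return 53

Final answer: 53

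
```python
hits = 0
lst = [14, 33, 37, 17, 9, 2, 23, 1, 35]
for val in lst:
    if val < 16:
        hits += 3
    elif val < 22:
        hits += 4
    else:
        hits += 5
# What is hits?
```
Trace:
  hits=0
  hits=3, val=14
  hits=8, val=33
  hits=13, val=37
  hits=17, val=17
  hits=20, val=9
  hits=23, val=2
  hits=28, val=23
  hits=31, val=1
  hits=36, val=35

Final answer: 36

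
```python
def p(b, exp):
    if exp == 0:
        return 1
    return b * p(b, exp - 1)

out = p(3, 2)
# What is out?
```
Call trace:
p(b=3, exp=2)
  p(b=3, exp=1)
    p(b=3, exp=0)
    -> return 1
  -> return 3
-> return 9

Final answer: 9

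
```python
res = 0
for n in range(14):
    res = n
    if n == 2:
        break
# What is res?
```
Trace:
  res=0
  res=0, n=0
  res=1, n=1
  res=2, n=2

Final answer: 2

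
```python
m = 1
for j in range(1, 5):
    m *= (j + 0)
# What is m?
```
Trace:
  m=1
  m=1, j=1
  m=2, j=2
  m=6, j=3
  m=24, j=4

Final answer: 24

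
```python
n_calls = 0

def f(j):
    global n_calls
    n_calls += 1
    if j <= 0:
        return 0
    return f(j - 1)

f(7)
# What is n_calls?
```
Call trace:
f(j=7)
  f(j=6)
    f(j=5)
      f(j=4)
        f(j=3)
          f(j=2)
            f(j=1)
              f(j=0)
              -> return 0
            -> return 0
          -> return 0
        -> return 0
      -> return 0
    -> return 0
  -> return 0
-> return 0

n_calls is incremented once per call. f is entered once for each j = 7, 6, 5, 4, 3, 2, 1, 0 (the j <= 0 call returns without recursing), i.e. 7 + 1 calls.
n_calls = 8

Final answer: 8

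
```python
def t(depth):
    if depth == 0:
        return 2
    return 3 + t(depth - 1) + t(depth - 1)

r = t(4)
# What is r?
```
Call trace (a repeated sub-call is expanded the first time; later identical calls just restate its return value):
t(depth=4)
  t(depth=3)
    t(depth=2)
      t(depth=1)
        t(depth=0)
        -> return 2
        t(depth=0)
        -> return 2
      -> return 7
      t(depth=1) -> return 7  (same call as traced above)
    -> return 17
    t(depth=2) -> return 17  (same call as traced above)
  -> return 37
  t(depth=3) -> return 37  (same call as traced above)
-> return 77

Final answer: 77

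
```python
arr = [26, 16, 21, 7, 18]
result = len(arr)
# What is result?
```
Trace:
  arr=[26, 16, 21, 7, 18]
  arr=[26, 16, 21, 7, 18], result=5

Final answer: 5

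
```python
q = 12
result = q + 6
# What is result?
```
Trace:
  q=12
  q=12, result=18

Final answer: 18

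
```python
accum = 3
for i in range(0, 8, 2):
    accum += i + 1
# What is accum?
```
Trace:
  accum=3
  accum=4, i=0
  accum=7, i=2
  accum=12, i=4
  accum=19, i=6

Final answer: 19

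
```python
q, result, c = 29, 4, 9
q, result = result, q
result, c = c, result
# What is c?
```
Trace:
  q=29, result=4, c=9
  q=4, result=29, c=9
  q=4, result=9, c=29

Final answer: 29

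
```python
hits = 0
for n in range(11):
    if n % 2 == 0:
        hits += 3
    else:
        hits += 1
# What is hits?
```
Trace:
  hits=0
  hits=3, n=0
  hits=4, n=1
  hits=7, n=2
  hits=8, n=3
  hits=11, n=4
  hits=12, n=5
  hits=15, n=6
  hits=16, n=7
  hits=19, n=8
  hits=20, n=9
  hits=23, n=10

Final answer: 23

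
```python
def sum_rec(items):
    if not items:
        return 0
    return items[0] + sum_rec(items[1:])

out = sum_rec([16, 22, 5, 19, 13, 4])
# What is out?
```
Call trace:
sum_rec(items=[16, 22, 5, 19, 13, 4])
  sum_rec(items=[22, 5, 19, 13, 4])
    sum_rec(items=[5, 19, 13, 4])
      sum_rec(items=[19, 13, 4])
        sum_rec(items=[13, 4])
          sum_rec(items=[4])
            sum_rec(items=[])
            -> return 0
          -> return 4
        -> return 17
      -> return 36
    -> return 41
  -> return 63
-> return 79

Final answer: 79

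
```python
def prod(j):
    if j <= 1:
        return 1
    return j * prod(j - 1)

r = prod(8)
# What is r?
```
Call trace:
prod(j=8)
  prod(j=7)
    prod(j=6)
      prod(j=5)
        prod(j=4)
          prod(j=3)
            prod(j=2)
              prod(j=1)
              -> return 1
            -> return 2
          -> return 6
        -> return 24
      -> return 120
    -> return 720
  -> return 5040
-> return 40320

Final answer: 40320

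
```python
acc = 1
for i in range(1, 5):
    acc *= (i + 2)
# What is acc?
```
Trace:
  acc=1
  acc=3, i=1
  acc=12, i=2
  acc=60, i=3
  acc=360, i=4

Final answer: 360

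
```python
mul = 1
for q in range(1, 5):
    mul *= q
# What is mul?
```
Trace:
  mul=1
  mul=1, q=1
  mul=2, q=2
  mul=6, q=3
  mul=24, q=4

Final answer: 24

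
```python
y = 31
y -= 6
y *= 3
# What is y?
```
Trace:
  y=31
  y=25
  y=75

Final answer: 75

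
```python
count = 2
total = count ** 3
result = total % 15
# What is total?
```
Trace:
  count=2
  count=2, total=8
  count=2, total=8, result=8

Final answer: 8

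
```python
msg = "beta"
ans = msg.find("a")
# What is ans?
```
Trace:
  msg='beta'
  msg='beta', ans=3

Final answer: 3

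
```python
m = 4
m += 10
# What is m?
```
Trace:
  m=4
  m=14

Final answer: 14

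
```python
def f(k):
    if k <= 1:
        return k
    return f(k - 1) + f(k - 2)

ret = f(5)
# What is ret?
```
Call trace (a repeated sub-call is expanded the first time; later identical calls just restate its return value):
f(k=5)
  f(k=4)
    f(k=3)
      f(k=2)
        f(k=1)
        -> return 1
        f(k=0)
        -> return 0
      -> return 1
      f(k=1)
      -> return 1
    -> return 2
    f(k=2) -> return 1  (same call as traced above)
  -> return 3
  f(k=3) -> return 2  (same call as traced above)
-> return 5

Final answer: 5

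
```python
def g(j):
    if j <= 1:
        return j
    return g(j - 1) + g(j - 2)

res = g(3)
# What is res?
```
Call trace:
g(j=3)
  g(j=2)
    g(j=1)
    -> return 1
    g(j=0)
    -> return 0
  -> return 1
  g(j=1)
  -> return 1
-> return 2

Final answer: 2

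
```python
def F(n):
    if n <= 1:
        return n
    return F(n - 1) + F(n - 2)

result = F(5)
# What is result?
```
Call trace (a repeated sub-call is expanded the first time; later identical calls just restate its return value):
F(n=5)
  F(n=4)
    F(n=3)
      F(n=2)
        F(n=1)
        -> return 1
        F(n=0)
        -> return 0
      -> return 1
      F(n=1)
      -> return 1
    -> return 2
    F(n=2) -> return 1  (same call as traced above)
  -> return 3
  F(n=3) -> return 2  (same call as traced above)
-> return 5

Final answer: 5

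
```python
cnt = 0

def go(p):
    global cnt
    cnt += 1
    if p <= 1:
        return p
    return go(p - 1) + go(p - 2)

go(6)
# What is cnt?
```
Call trace (a repeated sub-call is expanded the first time; later identical calls just restate its return value):
go(p=6)
  go(p=5)
    go(p=4)
      go(p=3)
        go(p=2)
          go(p=1)
          -> return 1
          go(p=0)
          -> return 0
        -> return 1
        go(p=1)
        -> return 1
      -> return 2
      go(p=2) -> return 1  (same call as traced above)
    -> return 3
    go(p=3) -> return 2  (same call as traced above)
  -> return 5
  go(p=4) -> return 3  (same call as traced above)
-> return 8

cnt is incremented once per call, so count the calls in each subtree. Let C(p) = number of calls made by go(p).
C(0) = C(1) = 1 (base case, no recursion); C(p) = 1 + C(p - 1) + C(p - 2) otherwise.
C(2) = 1 + C(1) + C(0) = 1 + 1 + 1 = 3
C(3) = 1 + C(2) + C(1) = 1 + 3 + 1 = 5
C(4) = 1 + C(3) + C(2) = 1 + 5 + 3 = 9
C(5) = 1 + C(4) + C(3) = 1 + 9 + 5 = 15
C(6) = 1 + C(5) + C(4) = 1 + 15 + 9 = 25
cnt = C(6) = 25

Final answer: 25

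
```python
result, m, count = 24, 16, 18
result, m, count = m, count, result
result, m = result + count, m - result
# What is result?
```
Trace:
  result=24, m=16, count=18
  result=16, m=18, count=24
  result=40, m=2, count=24

Final answer: 40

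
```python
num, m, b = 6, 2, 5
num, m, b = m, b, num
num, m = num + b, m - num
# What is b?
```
Trace:
  num=6, m=2, b=5
  num=2, m=5, b=6
  num=8, m=3, b=6

Final answer: 6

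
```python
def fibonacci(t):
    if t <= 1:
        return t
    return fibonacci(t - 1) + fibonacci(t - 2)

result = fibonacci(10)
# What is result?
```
Call trace (a repeated sub-call is expanded the first time; later identical calls just restate its return value):
fibonacci(t=10)
  fibonacci(t=9)
    fibonacci(t=8)
      fibonacci(t=7)
        fibonacci(t=6)
          fibonacci(t=5)
            fibonacci(t=4)
              fibonacci(t=3)
                fibonacci(t=2)
                  fibonacci(t=1)
                  -> return 1
                  fibonacci(t=0)
                  -> return 0
                -> return 1
                fibonacci(t=1)
                -> return 1
              -> return 2
              fibonacci(t=2) -> return 1  (same call as traced above)
            -> return 3
            fibonacci(t=3) -> return 2  (same call as traced above)
          -> return 5
          fibonacci(t=4) -> return 3  (same call as traced above)
        -> return 8
        fibonacci(t=5) -> return 5  (same call as traced above)
      -> return 13
      fibonacci(t=6) -> return 8  (same call as traced above)
    -> return 21
    fibonacci(t=7) -> return 13  (same call as traced above)
  -> return 34
  fibonacci(t=8) -> return 21  (same call as traced above)
-> return 55

Final answer: 55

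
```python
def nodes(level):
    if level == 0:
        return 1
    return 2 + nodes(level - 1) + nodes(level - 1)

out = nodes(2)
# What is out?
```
Call trace (a repeated sub-call is expanded the first time; later identical calls just restate its return value):
nodes(level=2)
  nodes(level=1)
    nodes(level=0)
    -> return 1
    nodes(level=0)
    -> return 1
  -> return 4
  nodes(level=1) -> return 4  (same call as traced above)
-> return 10

Final answer: 10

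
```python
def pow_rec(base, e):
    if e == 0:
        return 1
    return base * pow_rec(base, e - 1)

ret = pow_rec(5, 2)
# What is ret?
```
Call trace:
pow_rec(base=5, e=2)
  pow_rec(base=5, e=1)
    pow_rec(base=5, e=0)
    -> return 1
  -> return 5
-> return 25

Final answer: 25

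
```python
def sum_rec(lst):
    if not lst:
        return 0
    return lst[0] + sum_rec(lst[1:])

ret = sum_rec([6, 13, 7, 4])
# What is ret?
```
Call trace:
sum_rec(lst=[6, 13, 7, 4])
  sum_rec(lst=[13, 7, 4])
    sum_rec(lst=[7, 4])
      sum_rec(lst=[4])
        sum_rec(lst=[])
        -> return 0
      -> return 4
    -> return 11
  -> return 24
-> return 30

Final answer: 30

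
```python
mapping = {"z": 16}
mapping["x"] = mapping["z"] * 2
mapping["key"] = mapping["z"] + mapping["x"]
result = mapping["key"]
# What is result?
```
Trace:
  mapping={'z': 16}
  mapping={'z': 16, 'x': 32}
  mapping={'z': 16, 'x': 32, 'key': 48}
  mapping={'z': 16, 'x': 32, 'key': 48}, result=48

Final answer: 48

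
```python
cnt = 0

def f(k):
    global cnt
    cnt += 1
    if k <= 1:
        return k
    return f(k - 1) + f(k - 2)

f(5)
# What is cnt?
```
Call trace (a repeated sub-call is expanded the first time; later identical calls just restate its return value):
f(k=5)
  f(k=4)
    f(k=3)
      f(k=2)
        f(k=1)
        -> return 1
        f(k=0)
        -> return 0
      -> return 1
      f(k=1)
      -> return 1
    -> return 2
    f(k=2) -> return 1  (same call as traced above)
  -> return 3
  f(k=3) -> return 2  (same call as traced above)
-> return 5

cnt is incremented once per call, so count the calls in each subtree. Let C(k) = number of calls made by f(k).
C(0) = C(1) = 1 (base case, no recursion); C(k) = 1 + C(k - 1) + C(k - 2) otherwise.
C(2) = 1 + C(1) + C(0) = 1 + 1 + 1 = 3
C(3) = 1 + C(2) + C(1) = 1 + 3 + 1 = 5
C(4) = 1 + C(3) + C(2) = 1 + 5 + 3 = 9
C(5) = 1 + C(4) + C(3) = 1 + 9 + 5 = 15
cnt = C(5) = 15

Final answer: 15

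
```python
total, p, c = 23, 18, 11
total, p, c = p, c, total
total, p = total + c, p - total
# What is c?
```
Trace:
  total=23, p=18, c=11
  total=18, p=11, c=23
  total=41, p=-7, c=23

Final answer: 23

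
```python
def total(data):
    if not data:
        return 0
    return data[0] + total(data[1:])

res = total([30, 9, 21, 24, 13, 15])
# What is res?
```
Call trace:
total(data=[30, 9, 21, 24, 13, 15])
  total(data=[9, 21, 24, 13, 15])
    total(data=[21, 24, 13, 15])
      total(data=[24, 13, 15])
        total(data=[13, 15])
          total(data=[15])
            total(data=[])
            -> return 0
          -> return 15
        -> return 28
      -> return 52
    -> return 73
  -> return 82
-> return 112

Final answer: 112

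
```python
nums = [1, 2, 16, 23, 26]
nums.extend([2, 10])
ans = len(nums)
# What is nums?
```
Trace:
  nums=[1, 2, 16, 23, 26]
  nums=[1, 2, 16, 23, 26, 2, 10]
  nums=[1, 2, 16, 23, 26, 2, 10], ans=7

Final answer: [1, 2, 16, 23, 26, 2, 10]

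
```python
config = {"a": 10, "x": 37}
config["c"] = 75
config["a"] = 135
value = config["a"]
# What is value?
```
Trace:
  config={'a': 10, 'x': 37}
  config={'a': 10, 'x': 37, 'c': 75}
  config={'a': 135, 'x': 37, 'c': 75}
  config={'a': 135, 'x': 37, 'c': 75}, value=135

Final answer: 135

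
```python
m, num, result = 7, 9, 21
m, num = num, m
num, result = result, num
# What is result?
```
Trace:
  m=7, num=9, result=21
  m=9, num=7, result=21
  m=9, num=21, result=7

Final answer: 7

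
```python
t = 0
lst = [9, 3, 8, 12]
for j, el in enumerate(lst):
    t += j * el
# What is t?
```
Trace:
  t=0
  t=0, j=0, el=9
  t=3, j=1, el=3
  t=19, j=2, el=8
  t=55, j=3, el=12

Final answer: 55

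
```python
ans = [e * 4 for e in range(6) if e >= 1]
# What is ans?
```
Trace:
  e=0
  e=1
  e=2
  e=3
  e=4
  e=5
  ans=[4, 8, 12, 16, 20]

Final answer: [4, 8, 12, 16, 20]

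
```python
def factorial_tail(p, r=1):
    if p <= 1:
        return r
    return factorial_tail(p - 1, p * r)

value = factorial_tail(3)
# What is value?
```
Call trace:
factorial_tail(p=3, r=1)
  factorial_tail(p=2, r=3)
    factorial_tail(p=1, r=6)
    -> return 6
  -> return 6
-> return 6

Final answer: 6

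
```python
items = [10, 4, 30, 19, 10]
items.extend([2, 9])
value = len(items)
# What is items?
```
Trace:
  items=[10, 4, 30, 19, 10]
  items=[10, 4, 30, 19, 10, 2, 9]
  items=[10, 4, 30, 19, 10, 2, 9], value=7

Final answer: [10, 4, 30, 19, 10, 2, 9]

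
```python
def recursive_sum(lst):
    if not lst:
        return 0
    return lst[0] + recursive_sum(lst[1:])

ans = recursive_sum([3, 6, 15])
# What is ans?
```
Call trace:
recursive_sum(lst=[3, 6, 15])
  recursive_sum(lst=[6, 15])
    recursive_sum(lst=[15])
      recursive_sum(lst=[])
      -> return 0
    -> return 15
  -> return 21
-> return 24

Final answer: 24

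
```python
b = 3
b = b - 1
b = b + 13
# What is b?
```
Trace:
  b=3
  b=2
  b=15

Final answer: 15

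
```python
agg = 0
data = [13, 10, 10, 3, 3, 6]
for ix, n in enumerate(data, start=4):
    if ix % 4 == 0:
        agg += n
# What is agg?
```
Trace:
  agg=0
  agg=13, ix=4, n=13
  agg=13, ix=5, n=10
  agg=13, ix=6, n=10
  agg=13, ix=7, n=3
  agg=16, ix=8, n=3
  agg=16, ix=9, n=6

Final answer: 16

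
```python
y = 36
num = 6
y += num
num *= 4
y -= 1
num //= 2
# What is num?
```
Trace:
  y=36
  y=36, num=6
  y=42, num=6
  y=42, num=24
  y=41, num=24
  y=41, num=12

Final answer: 12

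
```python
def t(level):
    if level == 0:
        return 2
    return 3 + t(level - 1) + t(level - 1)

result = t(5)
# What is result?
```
Call trace (a repeated sub-call is expanded the first time; later identical calls just restate its return value):
t(level=5)
  t(level=4)
    t(level=3)
      t(level=2)
        t(level=1)
          t(level=0)
          -> return 2
          t(level=0)
          -> return 2
        -> return 7
        t(level=1) -> return 7  (same call as traced above)
      -> return 17
      t(level=2) -> return 17  (same call as traced above)
    -> return 37
    t(level=3) -> return 37  (same call as traced above)
  -> return 77
  t(level=4) -> return 77  (same call as traced above)
-> return 157

Final answer: 157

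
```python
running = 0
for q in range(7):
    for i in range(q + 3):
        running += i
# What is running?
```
Trace:
  running=0
  running=0, q=0, i=0
  running=1, q=0, i=1
  running=3, q=0, i=2
  running=3, q=1, i=0
  running=4, q=1, i=1
  running=6, q=1, i=2
  running=9, q=1, i=3
  running=9, q=2, i=0
  running=10, q=2, i=1
  running=12, q=2, i=2
  running=15, q=2, i=3
  running=19, q=2, i=4
  running=19, q=3, i=0
  running=20, q=3, i=1
  running=22, q=3, i=2
  running=25, q=3, i=3
  running=29, q=3, i=4
  running=34, q=3, i=5
  running=34, q=4, i=0
  running=35, q=4, i=1
  running=37, q=4, i=2
  running=40, q=4, i=3
  running=44, q=4, i=4
  running=49, q=4, i=5
  running=55, q=4, i=6
  running=55, q=5, i=0
  running=56, q=5, i=1
  running=58, q=5, i=2
  running=61, q=5, i=3
  running=65, q=5, i=4
  running=70, q=5, i=5
  running=76, q=5, i=6
  running=83, q=5, i=7
  running=83, q=6, i=0
  running=84, q=6, i=1
  running=86, q=6, i=2
  running=89, q=6, i=3
  running=93, q=6, i=4
  running=98, q=6, i=5
  running=104, q=6, i=6
  running=111, q=6, i=7
  running=119, q=6, i=8

Final answer: 119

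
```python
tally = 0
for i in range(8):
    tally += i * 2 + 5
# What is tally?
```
Trace:
  tally=0
  tally=5, i=0
  tally=12, i=1
  tally=21, i=2
  tally=32, i=3
  tally=45, i=4
  tally=60, i=5
  tally=77, i=6
  tally=96, i=7

Final answer: 96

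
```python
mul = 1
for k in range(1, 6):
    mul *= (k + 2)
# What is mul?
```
Trace:
  mul=1
  mul=3, k=1
  mul=12, k=2
  mul=60, k=3
  mul=360, k=4
  mul=2520, k=5

Final answer: 2520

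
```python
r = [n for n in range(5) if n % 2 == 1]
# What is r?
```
Trace:
  n=0
  n=1
  n=2
  n=3
  n=4
  r=[1, 3]

Final answer: [1, 3]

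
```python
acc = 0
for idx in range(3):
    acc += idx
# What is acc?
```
Trace:
  acc=0
  acc=0, idx=0
  acc=1, idx=1
  acc=3, idx=2

Final answer: 3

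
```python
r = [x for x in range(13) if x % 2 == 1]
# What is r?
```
Trace:
  x=0
  x=1
  x=2
  x=3
  x=4
  x=5
  x=6
  x=7
  x=8
  x=9
  x=10
  x=11
  x=12
  r=[1, 3, 5, 7, 9, 11]

Final answer: [1, 3, 5, 7, 9, 11]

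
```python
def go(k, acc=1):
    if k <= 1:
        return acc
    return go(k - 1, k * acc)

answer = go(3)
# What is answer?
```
Call trace:
go(k=3, acc=1)
  go(k=2, acc=3)
    go(k=1, acc=6)
    -> return 6
  -> return 6
-> return 6

Final answer: 6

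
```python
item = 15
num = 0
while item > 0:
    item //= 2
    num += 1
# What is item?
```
Trace:
  item=15
  item=15, num=0
  item=7, num=1
  item=3, num=2
  item=1, num=3
  item=0, num=4

Final answer: 0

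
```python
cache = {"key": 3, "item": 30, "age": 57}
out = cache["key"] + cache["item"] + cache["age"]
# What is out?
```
Trace:
  cache={'key': 3, 'item': 30, 'age': 57}
  cache={'key': 3, 'item': 30, 'age': 57}, out=90

Final answer: 90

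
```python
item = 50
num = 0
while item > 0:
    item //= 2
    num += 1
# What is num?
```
Trace:
  item=50
  item=50, num=0
  item=25, num=1
  item=12, num=2
  item=6, num=3
  item=3, num=4
  item=1, num=5
  item=0, num=6

Final answer: 6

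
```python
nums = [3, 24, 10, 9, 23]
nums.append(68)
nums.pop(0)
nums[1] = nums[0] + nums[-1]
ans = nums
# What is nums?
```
Trace:
  nums=[3, 24, 10, 9, 23]
  nums=[3, 24, 10, 9, 23, 68]
  nums=[24, 10, 9, 23, 68]
  nums=[24, 92, 9, 23, 68]
  nums=[24, 92, 9, 23, 68], ans=[24, 92, 9, 23, 68]

Final answer: [24, 92, 9, 23, 68]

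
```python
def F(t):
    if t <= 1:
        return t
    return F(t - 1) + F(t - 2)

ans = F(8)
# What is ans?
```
Call trace (a repeated sub-call is expanded the first time; later identical calls just restate its return value):
F(t=8)
  F(t=7)
    F(t=6)
      F(t=5)
        F(t=4)
          F(t=3)
            F(t=2)
              F(t=1)
              -> return 1
              F(t=0)
              -> return 0
            -> return 1
            F(t=1)
            -> return 1
          -> return 2
          F(t=2) -> return 1  (same call as traced above)
        -> return 3
        F(t=3) -> return 2  (same call as traced above)
      -> return 5
      F(t=4) -> return 3  (same call as traced above)
    -> return 8
    F(t=5) -> return 5  (same call as traced above)
  -> return 13
  F(t=6) -> return 8  (same call as traced above)
-> return 21

Final answer: 21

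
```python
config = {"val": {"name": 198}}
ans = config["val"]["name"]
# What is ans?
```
Trace:
  config={'val': {'name': 198}}
  config={'val': {'name': 198}}, ans=198

Final answer: 198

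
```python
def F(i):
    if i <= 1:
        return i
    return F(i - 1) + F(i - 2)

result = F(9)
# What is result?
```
Call trace (a repeated sub-call is expanded the first time; later identical calls just restate its return value):
F(i=9)
  F(i=8)
    F(i=7)
      F(i=6)
        F(i=5)
          F(i=4)
            F(i=3)
              F(i=2)
                F(i=1)
                -> return 1
                F(i=0)
                -> return 0
              -> return 1
              F(i=1)
              -> return 1
            -> return 2
            F(i=2) -> return 1  (same call as traced above)
          -> return 3
          F(i=3) -> return 2  (same call as traced above)
        -> return 5
        F(i=4) -> return 3  (same call as traced above)
      -> return 8
      F(i=5) -> return 5  (same call as traced above)
    -> return 13
    F(i=6) -> return 8  (same call as traced above)
  -> return 21
  F(i=7) -> return 13  (same call as traced above)
-> return 34

Final answer: 34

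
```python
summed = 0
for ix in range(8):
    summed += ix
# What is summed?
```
Trace:
  summed=0
  summed=0, ix=0
  summed=1, ix=1
  summed=3, ix=2
  summed=6, ix=3
  summed=10, ix=4
  summed=15, ix=5
  summed=21, ix=6
  summed=28, ix=7

Final answer: 28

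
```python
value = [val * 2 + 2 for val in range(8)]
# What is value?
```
Trace:
  val=0
  val=1
  val=2
  val=3
  val=4
  val=5
  val=6
  val=7
  value=[2, 4, 6, 8, 10, 12, 14, 16]

Final answer: [2, 4, 6, 8, 10, 12, 14, 16]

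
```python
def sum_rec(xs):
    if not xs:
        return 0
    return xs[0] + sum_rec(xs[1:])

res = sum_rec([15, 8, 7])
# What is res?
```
Call trace:
sum_rec(xs=[15, 8, 7])
  sum_rec(xs=[8, 7])
    sum_rec(xs=[7])
      sum_rec(xs=[])
      -> return 0
    -> return 7
  -> return 15
-> return 30

Final answer: 30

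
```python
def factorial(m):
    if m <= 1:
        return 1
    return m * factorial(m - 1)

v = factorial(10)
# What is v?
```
Call trace:
factorial(m=10)
  factorial(m=9)
    factorial(m=8)
      factorial(m=7)
        factorial(m=6)
          factorial(m=5)
            factorial(m=4)
              factorial(m=3)
                factorial(m=2)
                  factorial(m=1)
                  -> return 1
                -> return 2
              -> return 6
            -> return 24
          -> return 120
        -> return 720
      -> return 5040
    -> return 40320
  -> return 362880
-> return 3628800

Final answer: 3628800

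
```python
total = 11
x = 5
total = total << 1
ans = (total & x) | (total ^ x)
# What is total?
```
Trace:
  total=11
  total=11, x=5
  total=22, x=5
  total=22, x=5, ans=23

Final answer: 22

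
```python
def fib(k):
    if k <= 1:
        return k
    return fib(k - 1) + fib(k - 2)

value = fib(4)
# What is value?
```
Call trace (a repeated sub-call is expanded the first time; later identical calls just restate its return value):
fib(k=4)
  fib(k=3)
    fib(k=2)
      fib(k=1)
      -> return 1
      fib(k=0)
      -> return 0
    -> return 1
    fib(k=1)
    -> return 1
  -> return 2
  fib(k=2) -> return 1  (same call as traced above)
-> return 3

Final answer: 3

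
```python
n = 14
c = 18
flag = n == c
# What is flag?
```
Trace:
  n=14
  n=14, c=18
  n=14, c=18, flag=False

Final answer: False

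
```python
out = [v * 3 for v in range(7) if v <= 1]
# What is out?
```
Trace:
  v=0
  v=1
  v=2
  v=3
  v=4
  v=5
  v=6
  out=[0, 3]

Final answer: [0, 3]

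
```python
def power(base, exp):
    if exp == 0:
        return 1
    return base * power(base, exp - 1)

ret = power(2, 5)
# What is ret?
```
Call trace:
power(base=2, exp=5)
  power(base=2, exp=4)
    power(base=2, exp=3)
      power(base=2, exp=2)
        power(base=2, exp=1)
          power(base=2, exp=0)
          -> return 1
        -> return 2
      -> return 4
    -> return 8
  -> return 16
-> return 32

Final answer: 32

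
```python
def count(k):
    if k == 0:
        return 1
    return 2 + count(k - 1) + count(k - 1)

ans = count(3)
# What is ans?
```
Call trace (a repeated sub-call is expanded the first time; later identical calls just restate its return value):
count(k=3)
  count(k=2)
    count(k=1)
      count(k=0)
      -> return 1
      count(k=0)
      -> return 1
    -> return 4
    count(k=1) -> return 4  (same call as traced above)
  -> return 10
  count(k=2) -> return 10  (same call as traced above)
-> return 22

Final answer: 22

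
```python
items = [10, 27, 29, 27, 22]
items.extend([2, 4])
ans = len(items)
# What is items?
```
Trace:
  items=[10, 27, 29, 27, 22]
  items=[10, 27, 29, 27, 22, 2, 4]
  items=[10, 27, 29, 27, 22, 2, 4], ans=7

Final answer: [10, 27, 29, 27, 22, 2, 4]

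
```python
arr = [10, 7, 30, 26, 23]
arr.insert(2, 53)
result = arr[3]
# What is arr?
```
Trace:
  arr=[10, 7, 30, 26, 23]
  arr=[10, 7, 53, 30, 26, 23]
  arr=[10, 7, 53, 30, 26, 23], result=30

Final answer: [10, 7, 53, 30, 26, 23]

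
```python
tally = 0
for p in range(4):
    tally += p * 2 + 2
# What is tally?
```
Trace:
  tally=0
  tally=2, p=0
  tally=6, p=1
  tally=12, p=2
  tally=20, p=3

Final answer: 20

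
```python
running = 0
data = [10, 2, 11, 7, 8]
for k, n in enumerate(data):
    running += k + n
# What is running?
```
Trace:
  running=0
  running=10, k=0, n=10
  running=13, k=1, n=2
  running=26, k=2, n=11
  running=36, k=3, n=7
  running=48, k=4, n=8

Final answer: 48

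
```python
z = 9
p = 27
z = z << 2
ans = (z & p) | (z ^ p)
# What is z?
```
Trace:
  z=9
  z=9, p=27
  z=36, p=27
  z=36, p=27, ans=63

Final answer: 36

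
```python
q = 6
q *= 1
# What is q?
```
Trace:
  q=6
  q=6

Final answer: 6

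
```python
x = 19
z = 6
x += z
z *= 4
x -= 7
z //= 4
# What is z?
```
Trace:
  x=19
  x=19, z=6
  x=25, z=6
  x=25, z=24
  x=18, z=24
  x=18, z=6

Final answer: 6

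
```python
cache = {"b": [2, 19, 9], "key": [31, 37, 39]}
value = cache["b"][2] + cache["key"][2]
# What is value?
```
Trace:
  cache={'b': [2, 19, 9], 'key': [31, 37, 39]}
  cache={'b': [2, 19, 9], 'key': [31, 37, 39]}, value=48

Final answer: 48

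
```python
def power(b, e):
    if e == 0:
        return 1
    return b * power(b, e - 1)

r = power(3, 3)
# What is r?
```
Call trace:
power(b=3, e=3)
  power(b=3, e=2)
    power(b=3, e=1)
      power(b=3, e=0)
      -> return 1
    -> return 3
  -> return 9
-> return 27

Final answer: 27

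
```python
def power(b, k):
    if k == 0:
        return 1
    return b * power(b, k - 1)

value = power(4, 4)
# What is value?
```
Call trace:
power(b=4, k=4)
  power(b=4, k=3)
    power(b=4, k=2)
      power(b=4, k=1)
        power(b=4, k=0)
        -> return 1
      -> return 4
    -> return 16
  -> return 64
-> return 256

Final answer: 256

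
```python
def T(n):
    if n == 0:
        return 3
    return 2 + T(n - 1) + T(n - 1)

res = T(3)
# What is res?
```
Call trace (a repeated sub-call is expanded the first time; later identical calls just restate its return value):
T(n=3)
  T(n=2)
    T(n=1)
      T(n=0)
      -> return 3
      T(n=0)
      -> return 3
    -> return 8
    T(n=1) -> return 8  (same call as traced above)
  -> return 18
  T(n=2) -> return 18  (same call as traced above)
-> return 38

Final answer: 38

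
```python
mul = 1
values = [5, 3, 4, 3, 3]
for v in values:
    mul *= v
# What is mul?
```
Trace:
  mul=1
  mul=5, v=5
  mul=15, v=3
  mul=60, v=4
  mul=180, v=3
  mul=540, v=3

Final answer: 540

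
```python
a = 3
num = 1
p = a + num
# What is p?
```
Trace:
  a=3
  a=3, num=1
  a=3, num=1, p=4

Final answer: 4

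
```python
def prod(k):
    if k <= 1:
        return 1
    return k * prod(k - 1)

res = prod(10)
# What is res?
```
Call trace:
prod(k=10)
  prod(k=9)
    prod(k=8)
      prod(k=7)
        prod(k=6)
          prod(k=5)
            prod(k=4)
              prod(k=3)
                prod(k=2)
                  prod(k=1)
                  -> return 1
                -> return 2
              -> return 6
            -> return 24
          -> return 120
        -> return 720
      -> return 5040
    -> return 40320
  -> return 362880
-> return 3628800

Final answer: 3628800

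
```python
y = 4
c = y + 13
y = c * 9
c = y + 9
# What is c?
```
Trace:
  y=4
  y=4, c=17
  y=153, c=17
  y=153, c=162

Final answer: 162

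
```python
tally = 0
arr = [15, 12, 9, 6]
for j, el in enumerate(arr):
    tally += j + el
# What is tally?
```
Trace:
  tally=0
  tally=15, j=0, el=15
  tally=28, j=1, el=12
  tally=39, j=2, el=9
  tally=48, j=3, el=6

Final answer: 48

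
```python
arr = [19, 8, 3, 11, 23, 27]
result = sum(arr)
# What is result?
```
Trace:
  arr=[19, 8, 3, 11, 23, 27]
  arr=[19, 8, 3, 11, 23, 27], result=91

Final answer: 91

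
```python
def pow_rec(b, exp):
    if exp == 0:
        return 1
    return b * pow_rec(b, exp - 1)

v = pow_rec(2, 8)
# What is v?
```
Call trace:
pow_rec(b=2, exp=8)
  pow_rec(b=2, exp=7)
    pow_rec(b=2, exp=6)
      pow_rec(b=2, exp=5)
        pow_rec(b=2, exp=4)
          pow_rec(b=2, exp=3)
            pow_rec(b=2, exp=2)
              pow_rec(b=2, exp=1)
                pow_rec(b=2, exp=0)
                -> return 1
              -> return 2
            -> return 4
          -> return 8
        -> return 16
      -> return 32
    -> return 64
  -> return 128
-> return 256

Final answer: 256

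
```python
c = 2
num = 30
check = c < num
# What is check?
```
Trace:
  c=2
  c=2, num=30
  c=2, num=30, check=True

Final answer: True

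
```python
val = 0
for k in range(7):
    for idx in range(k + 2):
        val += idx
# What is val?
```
Trace:
  val=0
  val=0, k=0, idx=0
  val=1, k=0, idx=1
  val=1, k=1, idx=0
  val=2, k=1, idx=1
  val=4, k=1, idx=2
  val=4, k=2, idx=0
  val=5, k=2, idx=1
  val=7, k=2, idx=2
  val=10, k=2, idx=3
  val=10, k=3, idx=0
  val=11, k=3, idx=1
  val=13, k=3, idx=2
  val=16, k=3, idx=3
  val=20, k=3, idx=4
  val=20, k=4, idx=0
  val=21, k=4, idx=1
  val=23, k=4, idx=2
  val=26, k=4, idx=3
  val=30, k=4, idx=4
  val=35, k=4, idx=5
  val=35, k=5, idx=0
  val=36, k=5, idx=1
  val=38, k=5, idx=2
  val=41, k=5, idx=3
  val=45, k=5, idx=4
  val=50, k=5, idx=5
  val=56, k=5, idx=6
  val=56, k=6, idx=0
  val=57, k=6, idx=1
  val=59, k=6, idx=2
  val=62, k=6, idx=3
  val=66, k=6, idx=4
  val=71, k=6, idx=5
  val=77, k=6, idx=6
  val=84, k=6, idx=7

Final answer: 84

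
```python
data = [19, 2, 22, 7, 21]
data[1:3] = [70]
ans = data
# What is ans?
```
Trace:
  data=[19, 2, 22, 7, 21]
  data=[19, 70, 7, 21]
  data=[19, 70, 7, 21], ans=[19, 70, 7, 21]

Final answer: [19, 70, 7, 21]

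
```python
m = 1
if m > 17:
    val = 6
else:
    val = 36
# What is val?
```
Trace:
  m=1
  m=1, val=36

Final answer: 36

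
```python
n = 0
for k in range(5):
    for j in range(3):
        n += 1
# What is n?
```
Trace:
  n=0
  n=1, k=0, j=0
  n=2, k=0, j=1
  n=3, k=0, j=2
  n=4, k=1, j=0
  n=5, k=1, j=1
  n=6, k=1, j=2
  n=7, k=2, j=0
  n=8, k=2, j=1
  n=9, k=2, j=2
  n=10, k=3, j=0
  n=11, k=3, j=1
  n=12, k=3, j=2
  n=13, k=4, j=0
  n=14, k=4, j=1
  n=15, k=4, j=2

Final answer: 15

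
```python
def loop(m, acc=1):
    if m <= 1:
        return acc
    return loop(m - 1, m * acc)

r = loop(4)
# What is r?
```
Call trace:
loop(m=4, acc=1)
  loop(m=3, acc=4)
    loop(m=2, acc=12)
      loop(m=1, acc=24)
      -> return 24
    -> return 24
  -> return 24
-> return 24

Final answer: 24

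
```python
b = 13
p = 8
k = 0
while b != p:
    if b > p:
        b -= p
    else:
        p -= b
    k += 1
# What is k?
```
Trace:
  b=13
  b=13, p=8
  b=13, p=8, k=0
  b=5, p=8, k=1
  b=5, p=3, k=2
  b=2, p=3, k=3
  b=2, p=1, k=4
  b=1, p=1, k=5

Final answer: 5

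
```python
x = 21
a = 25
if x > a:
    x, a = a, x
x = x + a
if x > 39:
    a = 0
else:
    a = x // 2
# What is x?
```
Trace:
  x=21
  x=21, a=25
  x=21, a=25
  x=46, a=25
  x=46, a=0

Final answer: 46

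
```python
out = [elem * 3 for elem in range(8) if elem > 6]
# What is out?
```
Trace:
  elem=0
  elem=1
  elem=2
  elem=3
  elem=4
  elem=5
  elem=6
  elem=7
  out=[21]

Final answer: [21]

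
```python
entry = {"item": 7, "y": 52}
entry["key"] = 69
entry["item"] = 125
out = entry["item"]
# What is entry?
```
Trace:
  entry={'item': 7, 'y': 52}
  entry={'item': 7, 'y': 52, 'key': 69}
  entry={'item': 125, 'y': 52, 'key': 69}
  entry={'item': 125, 'y': 52, 'key': 69}, out=125

Final answer: {'item': 125, 'y': 52, 'key': 69}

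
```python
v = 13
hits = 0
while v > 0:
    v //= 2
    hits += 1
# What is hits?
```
Trace:
  v=13
  v=13, hits=0
  v=6, hits=1
  v=3, hits=2
  v=1, hits=3
  v=0, hits=4

Final answer: 4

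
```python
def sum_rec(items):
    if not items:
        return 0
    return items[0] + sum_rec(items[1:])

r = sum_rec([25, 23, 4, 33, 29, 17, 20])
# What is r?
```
Call trace:
sum_rec(items=[25, 23, 4, 33, 29, 17, 20])
  sum_rec(items=[23, 4, 33, 29, 17, 20])
    sum_rec(items=[4, 33, 29, 17, 20])
      sum_rec(items=[33, 29, 17, 20])
        sum_rec(items=[29, 17, 20])
          sum_rec(items=[17, 20])
            sum_rec(items=[20])
              sum_rec(items=[])
              -> return 0
            -> return 20
          -> return 37
        -> return 66
      -> return 99
    -> return 103
  -> return 126
-> return 151

Final answer: 151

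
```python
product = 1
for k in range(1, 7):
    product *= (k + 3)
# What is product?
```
Trace:
  product=1
  product=4, k=1
  product=20, k=2
  product=120, k=3
  product=840, k=4
  product=6720, k=5
  product=60480, k=6

Final answer: 60480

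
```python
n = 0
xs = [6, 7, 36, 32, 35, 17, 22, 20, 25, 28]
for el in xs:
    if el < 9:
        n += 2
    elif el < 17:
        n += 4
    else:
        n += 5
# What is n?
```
Trace:
  n=0
  n=2, el=6
  n=4, el=7
  n=9, el=36
  n=14, el=32
  n=19, el=35
  n=24, el=17
  n=29, el=22
  n=34, el=20
  n=39, el=25
  n=44, el=28

Final answer: 44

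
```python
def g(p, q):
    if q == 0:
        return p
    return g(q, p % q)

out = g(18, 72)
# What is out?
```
Call trace:
g(p=18, q=72)
  g(p=72, q=18)
    g(p=18, q=0)
    -> return 18
  -> return 18
-> return 18

Final answer: 18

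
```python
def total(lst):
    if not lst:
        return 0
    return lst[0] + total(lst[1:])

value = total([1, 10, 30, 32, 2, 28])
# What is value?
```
Call trace:
total(lst=[1, 10, 30, 32, 2, 28])
  total(lst=[10, 30, 32, 2, 28])
    total(lst=[30, 32, 2, 28])
      total(lst=[32, 2, 28])
        total(lst=[2, 28])
          total(lst=[28])
            total(lst=[])
            -> return 0
          -> return 28
        -> return 30
      -> return 62
    -> return 92
  -> return 102
-> return 103

Final answer: 103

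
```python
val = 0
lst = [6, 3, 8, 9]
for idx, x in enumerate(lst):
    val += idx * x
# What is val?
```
Trace:
  val=0
  val=0, idx=0, x=6
  val=3, idx=1, x=3
  val=19, idx=2, x=8
  val=46, idx=3, x=9

Final answer: 46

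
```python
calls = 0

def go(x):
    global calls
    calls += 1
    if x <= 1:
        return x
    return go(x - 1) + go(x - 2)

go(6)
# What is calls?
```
Call trace (a repeated sub-call is expanded the first time; later identical calls just restate its return value):
go(x=6)
  go(x=5)
    go(x=4)
      go(x=3)
        go(x=2)
          go(x=1)
          -> return 1
          go(x=0)
          -> return 0
        -> return 1
        go(x=1)
        -> return 1
      -> return 2
      go(x=2) -> return 1  (same call as traced above)
    -> return 3
    go(x=3) -> return 2  (same call as traced above)
  -> return 5
  go(x=4) -> return 3  (same call as traced above)
-> return 8

calls is incremented once per call, so count the calls in each subtree. Let C(x) = number of calls made by go(x).
C(0) = C(1) = 1 (base case, no recursion); C(x) = 1 + C(x - 1) + C(x - 2) otherwise.
C(2) = 1 + C(1) + C(0) = 1 + 1 + 1 = 3
C(3) = 1 + C(2) + C(1) = 1 + 3 + 1 = 5
C(4) = 1 + C(3) + C(2) = 1 + 5 + 3 = 9
C(5) = 1 + C(4) + C(3) = 1 + 9 + 5 = 15
C(6) = 1 + C(5) + C(4) = 1 + 15 + 9 = 25
calls = C(6) = 25

Final answer: 25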